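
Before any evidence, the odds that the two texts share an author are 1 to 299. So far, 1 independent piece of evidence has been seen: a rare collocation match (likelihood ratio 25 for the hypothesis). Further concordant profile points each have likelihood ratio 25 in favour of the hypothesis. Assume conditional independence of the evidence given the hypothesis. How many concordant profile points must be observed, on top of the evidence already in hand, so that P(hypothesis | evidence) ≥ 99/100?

3

Prior odds = 1/299.
Bayes factor of the evidence already in hand = 25.
Odds after that evidence = (1/299) × 25 = 25/299.
Target odds = 0.99/0.01 = 99.
Need 25ⁿ ≥ 99 ÷ (25/299) = 1184.04.
25² = 625 falls short of 1184.04 but 25³ = 15625 reaches it, so n = 3.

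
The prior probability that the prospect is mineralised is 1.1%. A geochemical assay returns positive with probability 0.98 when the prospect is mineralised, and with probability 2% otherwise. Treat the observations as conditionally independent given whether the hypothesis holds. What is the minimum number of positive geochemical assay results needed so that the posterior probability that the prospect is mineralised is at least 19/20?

Prior odds = 0.011/0.989 = 11/989.
Likelihood ratio of a positive result = 0.98/0.02 = 49.
Target odds: 0.95 ÷ 0.05 = 19.
Require 49ⁿ ≥ 19 ÷ (11/989) = 18791/11.
49¹ = 49 falls short of 18791/11 but 49² = 2401 reaches it, so n = 2.

2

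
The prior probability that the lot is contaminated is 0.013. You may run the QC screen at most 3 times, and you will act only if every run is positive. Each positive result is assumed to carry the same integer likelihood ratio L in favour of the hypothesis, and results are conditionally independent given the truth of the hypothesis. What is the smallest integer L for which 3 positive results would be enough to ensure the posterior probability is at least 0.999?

43

Prior odds = 0.013/0.987 = 13/987.
Target odds = 0.999/0.001 = 999.
Need L³ ≥ 999 ÷ (13/987) = 986013/13.
42³ = 74088 < 986013/13 ≤ 79507 = 43³, so L = 43.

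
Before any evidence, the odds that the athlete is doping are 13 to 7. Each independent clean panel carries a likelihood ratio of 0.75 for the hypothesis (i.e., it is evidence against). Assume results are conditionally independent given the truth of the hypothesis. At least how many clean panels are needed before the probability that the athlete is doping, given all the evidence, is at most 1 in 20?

Prior odds = 13/7.
Likelihood ratio per clean panel = 0.75.
Target odds: 0.05 ÷ 0.95 = 1/19.
Need (13/7) × 0.75ⁿ ≤ 1/19, i.e. 0.75ⁿ ≤ 7/247.
0.75¹² = 531441/16777216 is still above 7/247 but 0.75¹³ = 1594323/67108864 is at or below it, so n = 13.

13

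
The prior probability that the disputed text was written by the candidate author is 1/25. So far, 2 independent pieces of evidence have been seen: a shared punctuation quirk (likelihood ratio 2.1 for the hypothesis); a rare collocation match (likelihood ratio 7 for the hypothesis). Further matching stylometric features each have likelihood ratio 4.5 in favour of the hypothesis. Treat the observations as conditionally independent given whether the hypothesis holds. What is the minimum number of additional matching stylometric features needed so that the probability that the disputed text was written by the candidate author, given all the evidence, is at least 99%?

4

Prior odds = 0.04/0.96 = 1/24.
Combined Bayes factor of the evidence already in hand = 2.1 × 7 = 14.7.
Odds after that evidence = (1/24) × 14.7 = 0.6125.
Target odds = 0.99/0.01 = 99.
Need 4.5ⁿ ≥ 99 ÷ 0.6125 = 7920/49.
4.5³ = 91.125 falls short of 7920/49 but 4.5⁴ = 410.0625 reaches it, so n = 4.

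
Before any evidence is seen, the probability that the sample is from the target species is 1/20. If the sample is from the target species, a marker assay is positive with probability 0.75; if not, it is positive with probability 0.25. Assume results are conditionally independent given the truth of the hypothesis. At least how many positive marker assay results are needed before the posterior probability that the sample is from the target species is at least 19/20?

6

Prior odds = 0.05/0.95 = 1/19.
Likelihood ratio of a positive = 0.75/0.25 = 3.
Target posterior odds = 0.95/0.05 = 19.
Require 3ⁿ ≥ 19 ÷ (1/19) = 361.
3⁵ = 243 falls short of 361 but 3⁶ = 729 reaches it, so n = 6.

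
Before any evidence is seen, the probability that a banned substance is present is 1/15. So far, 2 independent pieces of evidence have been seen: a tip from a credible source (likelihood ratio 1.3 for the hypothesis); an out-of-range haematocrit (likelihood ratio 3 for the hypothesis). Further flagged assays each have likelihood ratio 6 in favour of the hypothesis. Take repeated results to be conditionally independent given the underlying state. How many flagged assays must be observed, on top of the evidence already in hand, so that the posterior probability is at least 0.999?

5

Prior odds = (1/15)/(14/15) = 1/14.
Combined Bayes factor of the evidence already in hand = 1.3 × 3 = 3.9.
Odds after that evidence = (1/14) × 3.9 = 39/140.
Target odds = 0.999/0.001 = 999.
Need 6ⁿ ≥ 999 ÷ (39/140) = 46620/13.
6⁴ = 1296 falls short of 46620/13 but 6⁵ = 7776 reaches it, so n = 5.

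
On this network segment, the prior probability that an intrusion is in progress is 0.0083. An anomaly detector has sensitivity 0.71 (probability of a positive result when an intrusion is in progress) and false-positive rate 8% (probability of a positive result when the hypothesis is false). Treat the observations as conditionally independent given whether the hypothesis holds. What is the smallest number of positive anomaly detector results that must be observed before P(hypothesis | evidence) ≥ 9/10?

Prior odds = 0.0083/0.9917 = 83/9917.
Likelihood ratio of a positive result = 0.71/0.08 = 8.875.
Target odds: 0.9 ÷ 0.1 = 9.
Need (83/9917) × 8.875ⁿ ≥ 9, i.e. 8.875ⁿ ≥ 89253/83.
8.875³ = 357911/512 falls short of 89253/83 but 8.875⁴ = 25411681/4096 reaches it, so n = 4.

4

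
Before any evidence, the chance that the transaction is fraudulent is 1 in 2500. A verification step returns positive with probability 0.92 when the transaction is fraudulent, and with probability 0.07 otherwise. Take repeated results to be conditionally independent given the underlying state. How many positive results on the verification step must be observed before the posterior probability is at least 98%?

5

Prior odds: 0.0004 ÷ 0.9996 = 1/2499.
Likelihood ratio of a positive result = 0.92/0.07 = 92/7.
Target odds: 0.98 ÷ 0.02 = 49.
Require (92/7)ⁿ ≥ 49 ÷ (1/2499) = 122451.
(92/7)⁴ = 71639296/2401 falls short of 122451 but (92/7)⁵ ≈392147 reaches it, so n = 5.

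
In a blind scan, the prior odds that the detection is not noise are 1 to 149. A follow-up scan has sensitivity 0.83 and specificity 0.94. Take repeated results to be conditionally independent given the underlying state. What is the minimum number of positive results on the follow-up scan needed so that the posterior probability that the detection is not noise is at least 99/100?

4

Prior odds = 1/149.
False-positive rate = 1 − 0.94 = 0.06; likelihood ratio of a positive = 0.83/0.06 = 83/6.
Target odds: 0.99 ÷ 0.01 = 99.
Require (83/6)ⁿ ≥ 99 ÷ (1/149) = 14751.
(83/6)³ = 571787/216 falls short of 14751 but (83/6)⁴ = 47458321/1296 reaches it, so n = 4.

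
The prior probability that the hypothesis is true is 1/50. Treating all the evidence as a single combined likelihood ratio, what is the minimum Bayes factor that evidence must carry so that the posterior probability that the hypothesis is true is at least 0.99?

Prior odds = 0.02/0.98 = 1/49.
Target odds = 0.99/0.01 = 99.
Required Bayes factor = 99 ÷ (1/49) = 4851.

4851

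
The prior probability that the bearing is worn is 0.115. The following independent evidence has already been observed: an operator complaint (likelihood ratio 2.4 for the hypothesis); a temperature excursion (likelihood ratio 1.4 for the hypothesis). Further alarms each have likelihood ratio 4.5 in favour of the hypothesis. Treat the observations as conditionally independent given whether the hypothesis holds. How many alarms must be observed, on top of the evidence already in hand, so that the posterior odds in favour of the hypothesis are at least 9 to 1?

Prior odds = 0.115/0.885 = 23/177.
Combined Bayes factor of the evidence already in hand = 2.4 × 1.4 = 3.36.
Odds after that evidence = (23/177) × 3.36 = 644/1475.
Target odds = 9.
Need 4.5ⁿ ≥ 9 ÷ (644/1475) = 13275/644.
4.5² = 20.25 falls short of 13275/644 but 4.5³ = 91.125 reaches it, so n = 3.

3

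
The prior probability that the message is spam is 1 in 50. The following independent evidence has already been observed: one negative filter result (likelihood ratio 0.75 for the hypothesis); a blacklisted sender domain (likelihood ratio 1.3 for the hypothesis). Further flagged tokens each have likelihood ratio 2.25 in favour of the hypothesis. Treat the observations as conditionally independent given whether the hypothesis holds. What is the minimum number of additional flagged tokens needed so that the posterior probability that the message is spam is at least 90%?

Prior odds = 0.02/0.98 = 1/49.
Combined Bayes factor of the evidence already in hand = 0.75 × 1.3 = 0.975.
Odds after that evidence = (1/49) × 0.975 = 39/1960.
Target odds = 0.9/0.1 = 9.
Need 2.25ⁿ ≥ 9 ÷ (39/1960) = 5880/13.
2.25⁷ = 4782969/16384 falls short of 5880/13 but 2.25⁸ = 43046721/65536 reaches it, so n = 8.

8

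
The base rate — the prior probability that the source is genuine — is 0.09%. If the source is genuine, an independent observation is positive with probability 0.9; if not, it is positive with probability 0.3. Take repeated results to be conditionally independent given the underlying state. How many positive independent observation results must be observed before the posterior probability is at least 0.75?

8

Prior odds = 0.0009/0.9991 = 9/9991.
Likelihood ratio of a positive = 0.9/0.3 = 3.
Target odds: 0.75 ÷ 0.25 = 3.
Require 3ⁿ ≥ 3 ÷ (9/9991) = 9991/3.
3⁷ = 2187 falls short of 9991/3 but 3⁸ = 6561 reaches it, so n = 8.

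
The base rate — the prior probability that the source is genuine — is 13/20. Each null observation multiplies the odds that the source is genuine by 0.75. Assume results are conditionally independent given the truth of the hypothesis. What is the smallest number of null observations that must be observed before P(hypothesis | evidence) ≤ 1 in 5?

Prior odds: 0.65 ÷ 0.35 = 13/7.
Likelihood ratio per null observation = 0.75.
Target odds: 0.2 ÷ 0.8 = 0.25.
Need (13/7) × 0.75ⁿ ≤ 0.25, i.e. 0.75ⁿ ≤ 7/52.
0.75⁶ = 729/4096 is still above 7/52 but 0.75⁷ = 2187/16384 is at or below it, so n = 7.

7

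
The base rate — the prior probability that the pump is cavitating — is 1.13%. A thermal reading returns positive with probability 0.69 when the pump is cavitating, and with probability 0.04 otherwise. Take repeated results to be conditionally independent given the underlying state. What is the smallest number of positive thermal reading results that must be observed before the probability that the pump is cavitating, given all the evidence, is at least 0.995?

4

Prior odds: 0.0113 ÷ 0.9887 = 113/9887.
Likelihood ratio of a positive result = 0.69/0.04 = 17.25.
Target odds: 0.995 ÷ 0.005 = 199.
Need (113/9887) × 17.25ⁿ ≥ 199, i.e. 17.25ⁿ ≥ 1967513/113.
17.25³ = 5132.953125 falls short of 1967513/113 but 17.25⁴ = 22667121/256 reaches it, so n = 4.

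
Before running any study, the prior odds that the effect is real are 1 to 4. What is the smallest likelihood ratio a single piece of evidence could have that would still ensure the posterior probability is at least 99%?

Prior odds = 0.25.
Target odds = 0.99/0.01 = 99.
Required Bayes factor = 99 ÷ 0.25 = 396.

396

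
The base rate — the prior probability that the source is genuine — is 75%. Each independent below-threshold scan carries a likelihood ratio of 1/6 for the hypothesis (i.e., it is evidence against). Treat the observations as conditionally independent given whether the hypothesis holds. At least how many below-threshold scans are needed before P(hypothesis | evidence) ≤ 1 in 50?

3

Prior odds = 0.75/0.25 = 3.
Likelihood ratio per below-threshold scan = 1/6.
Target posterior odds = 0.02/0.98 = 1/49.
Need 3 × (1/6)ⁿ ≤ 1/49, i.e. (1/6)ⁿ ≤ 1/147.
(1/6)² = 1/36 is still above 1/147 but (1/6)³ = 1/216 is at or below it, so n = 3.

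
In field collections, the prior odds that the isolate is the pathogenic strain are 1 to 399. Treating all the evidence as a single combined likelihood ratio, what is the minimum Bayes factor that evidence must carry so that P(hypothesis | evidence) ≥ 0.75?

1197

Prior odds = 1/399.
Target odds = 0.75/0.25 = 3.
Required Bayes factor = 3 ÷ (1/399) = 1197.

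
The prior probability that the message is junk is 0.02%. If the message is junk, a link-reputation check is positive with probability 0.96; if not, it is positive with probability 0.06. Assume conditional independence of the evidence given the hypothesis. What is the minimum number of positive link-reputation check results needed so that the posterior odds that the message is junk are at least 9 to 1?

4

Prior odds = 0.0002/0.9998 = 1/4999.
Likelihood ratio of a positive = 0.96/0.06 = 16.
Target odds = 9.
Need (1/4999) × 16ⁿ ≥ 9, i.e. 16ⁿ ≥ 44991.
16³ = 4096 falls short of 44991 but 16⁴ = 65536 reaches it, so n = 4.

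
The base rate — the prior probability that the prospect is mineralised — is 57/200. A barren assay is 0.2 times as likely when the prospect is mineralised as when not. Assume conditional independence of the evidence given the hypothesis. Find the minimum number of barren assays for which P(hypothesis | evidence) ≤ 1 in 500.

4

Prior odds: 0.285 ÷ 0.715 = 57/143.
Likelihood ratio per barren assay = 0.2.
Target posterior odds = 0.002/0.998 = 1/499.
Require 0.2ⁿ ≤ 1/499 ÷ (57/143) = 143/28443.
0.2³ = 0.008 is still above 143/28443 but 0.2⁴ = 0.0016 is at or below it, so n = 4.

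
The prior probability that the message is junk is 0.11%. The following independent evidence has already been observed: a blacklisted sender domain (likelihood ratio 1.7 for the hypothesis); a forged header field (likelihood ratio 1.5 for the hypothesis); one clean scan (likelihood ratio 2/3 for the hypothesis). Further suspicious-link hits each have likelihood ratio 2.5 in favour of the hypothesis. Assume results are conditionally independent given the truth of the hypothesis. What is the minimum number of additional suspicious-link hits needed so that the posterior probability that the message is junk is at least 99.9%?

15

Prior odds = 0.0011/0.9989 = 11/9989.
Combined Bayes factor of the evidence already in hand = 1.7 × 1.5 × (2/3) = 1.7.
Odds after that evidence = (11/9989) × 1.7 = 187/99890.
Target odds = 0.999/0.001 = 999.
Need 2.5ⁿ ≥ 999 ÷ (187/99890) = 99790110/187.
2.5¹⁴ ≈372529 falls short of 99790110/187 but 2.5¹⁵ ≈931323 reaches it, so n = 15.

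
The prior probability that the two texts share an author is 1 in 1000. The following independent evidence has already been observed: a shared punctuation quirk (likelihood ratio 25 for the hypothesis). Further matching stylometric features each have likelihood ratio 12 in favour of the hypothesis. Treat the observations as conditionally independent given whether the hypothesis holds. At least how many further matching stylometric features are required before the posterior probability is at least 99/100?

4

Prior odds = 0.001/0.999 = 1/999.
Bayes factor of the evidence already in hand = 25.
Odds after that evidence = (1/999) × 25 = 25/999.
Target odds = 0.99/0.01 = 99.
Need 12ⁿ ≥ 99 ÷ (25/999) = 3956.04.
12³ = 1728 falls short of 3956.04 but 12⁴ = 20736 reaches it, so n = 4.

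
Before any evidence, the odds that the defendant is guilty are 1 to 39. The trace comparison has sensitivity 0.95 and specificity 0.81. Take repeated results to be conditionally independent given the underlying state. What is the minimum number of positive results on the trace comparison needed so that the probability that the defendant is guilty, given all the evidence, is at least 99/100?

Prior odds = 1/39.
False-positive rate = 1 − 0.81 = 0.19; likelihood ratio of a positive = 0.95/0.19 = 5.
Target odds: 0.99 ÷ 0.01 = 99.
Require 5ⁿ ≥ 99 ÷ (1/39) = 3861.
5⁵ = 3125 falls short of 3861 but 5⁶ = 15625 reaches it, so n = 6.

6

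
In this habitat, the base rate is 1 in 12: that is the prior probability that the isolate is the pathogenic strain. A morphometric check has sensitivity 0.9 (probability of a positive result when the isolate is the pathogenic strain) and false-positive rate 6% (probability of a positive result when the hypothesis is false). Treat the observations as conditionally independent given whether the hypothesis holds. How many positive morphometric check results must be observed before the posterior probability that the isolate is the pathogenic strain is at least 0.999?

Prior odds = (1/12)/(11/12) = 1/11.
Likelihood ratio of a positive result = 0.9/0.06 = 15.
Target posterior odds = 0.999/0.001 = 999.
Need (1/11) × 15ⁿ ≥ 999, i.e. 15ⁿ ≥ 10989.
15³ = 3375 falls short of 10989 but 15⁴ = 50625 reaches it, so n = 4.

4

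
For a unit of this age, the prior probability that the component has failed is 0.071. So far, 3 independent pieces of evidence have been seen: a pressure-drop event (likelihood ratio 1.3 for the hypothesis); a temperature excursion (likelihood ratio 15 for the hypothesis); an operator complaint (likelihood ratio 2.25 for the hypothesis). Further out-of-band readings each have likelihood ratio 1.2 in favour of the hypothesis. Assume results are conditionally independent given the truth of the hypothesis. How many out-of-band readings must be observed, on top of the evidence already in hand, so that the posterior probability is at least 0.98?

15

Prior odds = 0.071/0.929 = 71/929.
Combined Bayes factor of the evidence already in hand = 1.3 × 15 × 2.25 = 43.875.
Odds after that evidence = (71/929) × 43.875 = 24921/7432.
Target odds = 0.98/0.02 = 49.
Need 1.2ⁿ ≥ 49 ÷ (24921/7432) = 364168/24921.
1.2¹⁴ ≈12.8392 falls short of 364168/24921 but 1.2¹⁵ ≈15.407 reaches it, so n = 15.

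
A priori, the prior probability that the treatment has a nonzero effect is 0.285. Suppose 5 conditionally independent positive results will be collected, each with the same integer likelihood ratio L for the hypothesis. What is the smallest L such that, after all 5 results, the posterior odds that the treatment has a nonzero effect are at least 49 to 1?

3

Prior odds = 0.285/0.715 = 57/143.
Target odds = 49.
Need L⁵ ≥ 49 ÷ (57/143) = 7007/57.
2⁵ = 32 < 7007/57 ≤ 243 = 3⁵, so L = 3.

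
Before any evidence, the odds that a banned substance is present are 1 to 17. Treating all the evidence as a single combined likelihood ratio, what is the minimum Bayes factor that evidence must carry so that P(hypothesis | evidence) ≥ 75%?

Prior odds = 1/17.
Target odds = 0.75/0.25 = 3.
Required Bayes factor = 3 ÷ (1/17) = 51.

51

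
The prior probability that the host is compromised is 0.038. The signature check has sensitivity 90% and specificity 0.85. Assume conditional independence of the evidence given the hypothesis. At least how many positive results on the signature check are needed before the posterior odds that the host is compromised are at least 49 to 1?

Prior odds = 0.038/0.962 = 19/481.
False-positive rate = 1 − 0.85 = 0.15; likelihood ratio of a positive = 0.9/0.15 = 6.
Target odds = 49.
Require 6ⁿ ≥ 49 ÷ (19/481) = 23569/19.
6³ = 216 falls short of 23569/19 but 6⁴ = 1296 reaches it, so n = 4.

4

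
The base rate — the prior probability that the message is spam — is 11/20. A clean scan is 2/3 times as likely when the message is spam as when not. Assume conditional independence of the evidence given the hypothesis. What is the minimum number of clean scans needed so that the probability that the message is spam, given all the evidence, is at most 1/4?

Prior odds = 0.55/0.45 = 11/9.
Likelihood ratio per clean scan = 2/3.
Target posterior odds = 0.25/0.75 = 1/3.
Require (2/3)ⁿ ≤ 1/3 ÷ (11/9) = 3/11.
(2/3)³ = 8/27 is still above 3/11 but (2/3)⁴ = 16/81 is at or below it, so n = 4.

4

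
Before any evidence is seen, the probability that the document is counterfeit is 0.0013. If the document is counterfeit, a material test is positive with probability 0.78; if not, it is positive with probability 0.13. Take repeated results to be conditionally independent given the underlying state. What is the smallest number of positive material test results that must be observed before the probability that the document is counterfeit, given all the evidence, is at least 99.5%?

Prior odds = 0.0013/0.9987 = 13/9987.
Likelihood ratio of a positive = 0.78/0.13 = 6.
Target posterior odds = 0.995/0.005 = 199.
Need (13/9987) × 6ⁿ ≥ 199, i.e. 6ⁿ ≥ 1987413/13.
6⁶ = 46656 falls short of 1987413/13 but 6⁷ = 279936 reaches it, so n = 7.

7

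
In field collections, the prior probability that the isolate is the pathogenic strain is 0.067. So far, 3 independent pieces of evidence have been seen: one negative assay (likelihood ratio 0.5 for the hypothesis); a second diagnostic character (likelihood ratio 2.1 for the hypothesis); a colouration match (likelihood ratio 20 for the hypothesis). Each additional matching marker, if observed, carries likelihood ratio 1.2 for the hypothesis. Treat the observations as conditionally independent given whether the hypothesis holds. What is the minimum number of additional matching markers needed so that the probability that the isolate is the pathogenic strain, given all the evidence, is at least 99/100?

23

Prior odds = 0.067/0.933 = 67/933.
Combined Bayes factor of the evidence already in hand = 0.5 × 2.1 × 20 = 21.
Odds after that evidence = (67/933) × 21 = 469/311.
Target odds = 0.99/0.01 = 99.
Need 1.2ⁿ ≥ 99 ÷ (469/311) = 30789/469.
1.2²² ≈55.2061 falls short of 30789/469 but 1.2²³ ≈66.2474 reaches it, so n = 23.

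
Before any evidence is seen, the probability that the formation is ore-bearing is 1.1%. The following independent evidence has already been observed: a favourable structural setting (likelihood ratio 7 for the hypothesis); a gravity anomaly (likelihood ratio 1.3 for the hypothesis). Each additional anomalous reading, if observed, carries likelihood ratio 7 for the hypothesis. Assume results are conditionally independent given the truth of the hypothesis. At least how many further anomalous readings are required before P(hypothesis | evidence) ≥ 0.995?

Prior odds = 0.011/0.989 = 11/989.
Combined Bayes factor of the evidence already in hand = 7 × 1.3 = 9.1.
Odds after that evidence = (11/989) × 9.1 = 1001/9890.
Target odds = 0.995/0.005 = 199.
Need 7ⁿ ≥ 199 ÷ (1001/9890) = 1968110/1001.
7³ = 343 falls short of 1968110/1001 but 7⁴ = 2401 reaches it, so n = 4.

4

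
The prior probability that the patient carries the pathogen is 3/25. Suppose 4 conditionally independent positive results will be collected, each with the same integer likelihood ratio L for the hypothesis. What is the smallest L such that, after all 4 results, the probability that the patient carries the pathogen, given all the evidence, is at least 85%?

3

Prior odds = 0.12/0.88 = 3/22.
Target odds = 0.85/0.15 = 17/3.
Need L⁴ ≥ 17/3 ÷ (3/22) = 374/9.
2⁴ = 16 < 374/9 ≤ 81 = 3⁴, so L = 3.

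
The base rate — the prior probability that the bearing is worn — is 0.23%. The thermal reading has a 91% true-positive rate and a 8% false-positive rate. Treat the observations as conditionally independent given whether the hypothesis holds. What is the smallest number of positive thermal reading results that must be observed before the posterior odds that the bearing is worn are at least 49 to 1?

5

Prior odds = 0.0023/0.9977 = 23/9977.
Likelihood ratio of a positive result = 0.91/0.08 = 11.375.
Target odds = 49.
Need (23/9977) × 11.375ⁿ ≥ 49, i.e. 11.375ⁿ ≥ 488873/23.
11.375⁴ = 68574961/4096 falls short of 488873/23 but 11.375⁵ ≈190439 reaches it, so n = 5.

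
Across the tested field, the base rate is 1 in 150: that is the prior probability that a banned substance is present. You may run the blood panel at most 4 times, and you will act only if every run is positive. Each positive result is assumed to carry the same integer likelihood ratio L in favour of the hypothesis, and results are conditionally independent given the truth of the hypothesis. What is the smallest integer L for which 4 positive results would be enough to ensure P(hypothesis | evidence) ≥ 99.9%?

20

Prior odds = (1/150)/(149/150) = 1/149.
Target odds = 0.999/0.001 = 999.
Need L⁴ ≥ 999 ÷ (1/149) = 148851.
19⁴ = 130321 < 148851 ≤ 160000 = 20⁴, so L = 20.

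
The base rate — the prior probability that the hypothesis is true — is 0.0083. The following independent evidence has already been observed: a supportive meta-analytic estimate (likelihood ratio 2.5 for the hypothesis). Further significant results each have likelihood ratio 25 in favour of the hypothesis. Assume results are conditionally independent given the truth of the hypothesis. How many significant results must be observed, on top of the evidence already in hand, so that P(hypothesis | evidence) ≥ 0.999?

Prior odds = 0.0083/0.9917 = 83/9917.
Bayes factor of the evidence already in hand = 2.5.
Odds after that evidence = (83/9917) × 2.5 = 415/19834.
Target odds = 0.999/0.001 = 999.
Need 25ⁿ ≥ 999 ÷ (415/19834) = 19814166/415.
25³ = 15625 falls short of 19814166/415 but 25⁴ = 390625 reaches it, so n = 4.

4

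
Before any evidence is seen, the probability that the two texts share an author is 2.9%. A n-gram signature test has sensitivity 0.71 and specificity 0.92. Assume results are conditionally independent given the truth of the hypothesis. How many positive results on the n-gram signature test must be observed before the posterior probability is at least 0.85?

3

Prior odds: 0.029 ÷ 0.971 = 29/971.
False-positive rate = 1 − 0.92 = 0.08; likelihood ratio of a positive = 0.71/0.08 = 8.875.
Target odds: 0.85 ÷ 0.15 = 17/3.
Require 8.875ⁿ ≥ 17/3 ÷ (29/971) = 16507/87.
8.875² = 78.765625 falls short of 16507/87 but 8.875³ = 357911/512 reaches it, so n = 3.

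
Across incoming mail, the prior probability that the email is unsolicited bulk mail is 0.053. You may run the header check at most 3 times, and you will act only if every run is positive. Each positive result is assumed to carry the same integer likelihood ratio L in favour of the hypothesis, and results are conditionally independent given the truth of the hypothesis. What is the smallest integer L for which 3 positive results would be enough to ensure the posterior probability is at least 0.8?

5

Prior odds = 0.053/0.947 = 53/947.
Target odds = 0.8/0.2 = 4.
Need L³ ≥ 4 ÷ (53/947) = 3788/53.
4³ = 64 < 3788/53 ≤ 125 = 5³, so L = 5.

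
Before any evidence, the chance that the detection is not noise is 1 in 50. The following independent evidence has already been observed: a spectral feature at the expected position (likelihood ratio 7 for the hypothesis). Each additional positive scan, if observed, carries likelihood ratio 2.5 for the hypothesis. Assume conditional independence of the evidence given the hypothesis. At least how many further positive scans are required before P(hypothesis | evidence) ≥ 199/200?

8

Prior odds = 0.02/0.98 = 1/49.
Bayes factor of the evidence already in hand = 7.
Odds after that evidence = (1/49) × 7 = 1/7.
Target odds = 0.995/0.005 = 199.
Need 2.5ⁿ ≥ 199 ÷ (1/7) = 1393.
2.5⁷ = 610.3515625 falls short of 1393 but 2.5⁸ = 390625/256 reaches it, so n = 8.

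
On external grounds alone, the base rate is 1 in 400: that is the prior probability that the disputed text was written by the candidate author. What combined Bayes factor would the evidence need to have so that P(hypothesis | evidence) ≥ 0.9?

3591

Prior odds = 0.0025/0.9975 = 1/399.
Target odds = 0.9/0.1 = 9.
Required Bayes factor = 9 ÷ (1/399) = 3591.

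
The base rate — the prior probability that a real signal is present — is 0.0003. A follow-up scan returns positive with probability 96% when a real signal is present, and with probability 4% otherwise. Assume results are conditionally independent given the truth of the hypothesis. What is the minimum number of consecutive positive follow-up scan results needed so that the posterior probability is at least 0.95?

4

Prior odds = 0.0003/0.9997 = 3/9997.
Likelihood ratio of a positive result = 0.96/0.04 = 24.
Target posterior odds = 0.95/0.05 = 19.
Need (3/9997) × 24ⁿ ≥ 19, i.e. 24ⁿ ≥ 189943/3.
24³ = 13824 falls short of 189943/3 but 24⁴ = 331776 reaches it, so n = 4.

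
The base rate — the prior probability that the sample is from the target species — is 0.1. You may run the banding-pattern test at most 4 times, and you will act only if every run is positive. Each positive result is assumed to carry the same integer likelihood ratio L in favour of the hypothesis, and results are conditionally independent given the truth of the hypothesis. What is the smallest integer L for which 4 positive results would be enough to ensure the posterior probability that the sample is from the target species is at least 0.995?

7

Prior odds = 0.1/0.9 = 1/9.
Target odds = 0.995/0.005 = 199.
Need L⁴ ≥ 199 ÷ (1/9) = 1791.
6⁴ = 1296 < 1791 ≤ 2401 = 7⁴, so L = 7.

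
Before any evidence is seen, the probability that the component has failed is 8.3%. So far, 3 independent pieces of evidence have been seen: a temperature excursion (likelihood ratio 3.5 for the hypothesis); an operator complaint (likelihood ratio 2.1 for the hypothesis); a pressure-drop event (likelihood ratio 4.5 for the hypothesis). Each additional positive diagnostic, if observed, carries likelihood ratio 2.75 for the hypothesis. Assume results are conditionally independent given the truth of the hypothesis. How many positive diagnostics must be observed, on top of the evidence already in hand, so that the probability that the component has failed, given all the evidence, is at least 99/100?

Prior odds = 0.083/0.917 = 83/917.
Combined Bayes factor of the evidence already in hand = 3.5 × 2.1 × 4.5 = 33.075.
Odds after that evidence = (83/917) × 33.075 = 15687/5240.
Target odds = 0.99/0.01 = 99.
Need 2.75ⁿ ≥ 99 ÷ (15687/5240) = 57640/1743.
2.75³ = 20.796875 falls short of 57640/1743 but 2.75⁴ = 57.19140625 reaches it, so n = 4.

4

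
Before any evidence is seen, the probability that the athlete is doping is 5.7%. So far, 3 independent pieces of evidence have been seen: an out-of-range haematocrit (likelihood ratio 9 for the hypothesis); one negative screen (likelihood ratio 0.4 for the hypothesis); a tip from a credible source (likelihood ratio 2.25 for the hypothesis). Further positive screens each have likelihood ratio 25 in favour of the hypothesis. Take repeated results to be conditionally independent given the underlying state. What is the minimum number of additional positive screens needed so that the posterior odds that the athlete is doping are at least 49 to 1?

2

Prior odds = 0.057/0.943 = 57/943.
Combined Bayes factor of the evidence already in hand = 9 × 0.4 × 2.25 = 8.1.
Odds after that evidence = (57/943) × 8.1 = 4617/9430.
Target odds = 49.
Need 25ⁿ ≥ 49 ÷ (4617/9430) = 462070/4617.
25¹ = 25 falls short of 462070/4617 but 25² = 625 reaches it, so n = 2.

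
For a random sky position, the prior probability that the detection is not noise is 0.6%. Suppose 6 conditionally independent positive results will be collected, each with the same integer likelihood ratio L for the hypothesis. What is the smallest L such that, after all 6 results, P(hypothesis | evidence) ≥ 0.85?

Prior odds = 0.006/0.994 = 3/497.
Target odds = 0.85/0.15 = 17/3.
Need L⁶ ≥ 17/3 ÷ (3/497) = 8449/9.
3⁶ = 729 < 8449/9 ≤ 4096 = 4⁶, so L = 4.

4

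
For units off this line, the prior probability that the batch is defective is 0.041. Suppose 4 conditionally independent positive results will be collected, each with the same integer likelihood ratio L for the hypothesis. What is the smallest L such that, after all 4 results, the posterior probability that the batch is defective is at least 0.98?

Prior odds = 0.041/0.959 = 41/959.
Target odds = 0.98/0.02 = 49.
Need L⁴ ≥ 49 ÷ (41/959) = 46991/41.
5⁴ = 625 < 46991/41 ≤ 1296 = 6⁴, so L = 6.

6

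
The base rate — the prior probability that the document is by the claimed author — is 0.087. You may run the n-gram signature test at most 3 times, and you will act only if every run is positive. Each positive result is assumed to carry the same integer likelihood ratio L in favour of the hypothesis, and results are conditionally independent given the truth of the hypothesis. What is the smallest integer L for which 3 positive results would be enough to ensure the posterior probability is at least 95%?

Prior odds = 0.087/0.913 = 87/913.
Target odds = 0.95/0.05 = 19.
Need L³ ≥ 19 ÷ (87/913) = 17347/87.
5³ = 125 < 17347/87 ≤ 216 = 6³, so L = 6.

6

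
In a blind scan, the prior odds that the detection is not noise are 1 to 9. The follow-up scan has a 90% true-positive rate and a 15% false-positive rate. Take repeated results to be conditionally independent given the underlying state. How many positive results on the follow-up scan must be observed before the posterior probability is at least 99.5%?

5

Prior odds = 1/9.
Likelihood ratio of a positive result = 0.9/0.15 = 6.
Target odds: 0.995 ÷ 0.005 = 199.
Require 6ⁿ ≥ 199 ÷ (1/9) = 1791.
6⁴ = 1296 falls short of 1791 but 6⁵ = 7776 reaches it, so n = 5.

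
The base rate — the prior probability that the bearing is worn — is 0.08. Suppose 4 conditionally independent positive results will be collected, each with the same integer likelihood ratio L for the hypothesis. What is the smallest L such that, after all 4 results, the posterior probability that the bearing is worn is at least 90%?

Prior odds = 0.08/0.92 = 2/23.
Target odds = 0.9/0.1 = 9.
Need L⁴ ≥ 9 ÷ (2/23) = 103.5.
3⁴ = 81 < 103.5 ≤ 256 = 4⁴, so L = 4.

4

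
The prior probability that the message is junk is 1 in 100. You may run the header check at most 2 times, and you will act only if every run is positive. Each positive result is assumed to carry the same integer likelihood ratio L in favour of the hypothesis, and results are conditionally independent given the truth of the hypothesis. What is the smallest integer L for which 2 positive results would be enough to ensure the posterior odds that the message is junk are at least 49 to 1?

70

Prior odds = 0.01/0.99 = 1/99.
Target odds = 49.
Need L² ≥ 49 ÷ (1/99) = 4851.
69² = 4761 < 4851 ≤ 4900 = 70², so L = 70.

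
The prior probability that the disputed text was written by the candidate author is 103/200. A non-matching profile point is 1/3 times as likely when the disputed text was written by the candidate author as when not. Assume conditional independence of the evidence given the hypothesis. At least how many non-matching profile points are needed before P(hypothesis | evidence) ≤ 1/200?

Prior odds = 0.515/0.485 = 103/97.
Likelihood ratio per non-matching profile point = 1/3.
Target posterior odds = 0.005/0.995 = 1/199.
Need (103/97) × (1/3)ⁿ ≤ 1/199, i.e. (1/3)ⁿ ≤ 97/20497.
(1/3)⁴ = 1/81 is still above 97/20497 but (1/3)⁵ = 1/243 is at or below it, so n = 5.

5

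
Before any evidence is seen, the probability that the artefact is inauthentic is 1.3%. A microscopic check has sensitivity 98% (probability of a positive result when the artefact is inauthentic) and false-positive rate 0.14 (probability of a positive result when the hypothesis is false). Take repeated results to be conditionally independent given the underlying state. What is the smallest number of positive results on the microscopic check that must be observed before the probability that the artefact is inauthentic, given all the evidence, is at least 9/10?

Prior odds: 0.013 ÷ 0.987 = 13/987.
Likelihood ratio of a positive result = 0.98/0.14 = 7.
Target posterior odds = 0.9/0.1 = 9.
Need (13/987) × 7ⁿ ≥ 9, i.e. 7ⁿ ≥ 8883/13.
7³ = 343 falls short of 8883/13 but 7⁴ = 2401 reaches it, so n = 4.

4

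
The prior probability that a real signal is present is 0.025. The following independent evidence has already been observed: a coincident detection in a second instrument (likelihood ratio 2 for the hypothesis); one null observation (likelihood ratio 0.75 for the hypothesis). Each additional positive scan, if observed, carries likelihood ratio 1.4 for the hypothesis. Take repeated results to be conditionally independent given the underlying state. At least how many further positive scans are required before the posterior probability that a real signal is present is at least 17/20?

Prior odds = 0.025/0.975 = 1/39.
Combined Bayes factor of the evidence already in hand = 2 × 0.75 = 1.5.
Odds after that evidence = (1/39) × 1.5 = 1/26.
Target odds = 0.85/0.15 = 17/3.
Need 1.4ⁿ ≥ 17/3 ÷ (1/26) = 442/3.
1.4¹⁴ ≈111.12 falls short of 442/3 but 1.4¹⁵ ≈155.568 reaches it, so n = 15.

15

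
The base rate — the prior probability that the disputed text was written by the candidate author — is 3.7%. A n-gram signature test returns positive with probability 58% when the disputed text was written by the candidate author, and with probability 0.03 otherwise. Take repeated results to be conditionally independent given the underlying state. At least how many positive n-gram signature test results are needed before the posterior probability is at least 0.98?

Prior odds: 0.037 ÷ 0.963 = 37/963.
Likelihood ratio of a positive result = 0.58/0.03 = 58/3.
Target posterior odds = 0.98/0.02 = 49.
Require (58/3)ⁿ ≥ 49 ÷ (37/963) = 47187/37.
(58/3)² = 3364/9 falls short of 47187/37 but (58/3)³ = 195112/27 reaches it, so n = 3.

3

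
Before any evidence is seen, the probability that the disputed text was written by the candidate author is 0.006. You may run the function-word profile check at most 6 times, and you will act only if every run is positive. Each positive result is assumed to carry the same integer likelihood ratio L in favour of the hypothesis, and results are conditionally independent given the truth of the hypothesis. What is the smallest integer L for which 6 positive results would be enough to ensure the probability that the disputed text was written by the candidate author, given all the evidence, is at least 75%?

Prior odds = 0.006/0.994 = 3/497.
Target odds = 0.75/0.25 = 3.
Need L⁶ ≥ 3 ÷ (3/497) = 497.
2⁶ = 64 < 497 ≤ 729 = 3⁶, so L = 3.

3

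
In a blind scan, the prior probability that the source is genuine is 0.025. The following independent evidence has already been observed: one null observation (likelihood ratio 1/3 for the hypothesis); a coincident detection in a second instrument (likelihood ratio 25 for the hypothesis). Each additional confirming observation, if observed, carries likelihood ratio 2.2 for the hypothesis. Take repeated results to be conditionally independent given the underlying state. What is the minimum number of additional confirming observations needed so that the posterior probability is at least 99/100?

Prior odds = 0.025/0.975 = 1/39.
Combined Bayes factor of the evidence already in hand = (1/3) × 25 = 25/3.
Odds after that evidence = (1/39) × 25/3 = 25/117.
Target odds = 0.99/0.01 = 99.
Need 2.2ⁿ ≥ 99 ÷ (25/117) = 463.32.
2.2⁷ = 19487171/78125 falls short of 463.32 but 2.2⁸ = 214358881/390625 reaches it, so n = 8.

8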